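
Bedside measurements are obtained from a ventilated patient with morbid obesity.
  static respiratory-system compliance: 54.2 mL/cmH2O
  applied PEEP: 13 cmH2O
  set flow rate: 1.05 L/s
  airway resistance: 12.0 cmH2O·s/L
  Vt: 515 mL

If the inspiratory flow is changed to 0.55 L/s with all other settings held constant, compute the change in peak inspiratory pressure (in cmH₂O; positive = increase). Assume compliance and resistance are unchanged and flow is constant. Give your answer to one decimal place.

PIP = Vt/C + R·V̇ + PEEP (constant-flow equation of motion).
Only the resistive term changes: ΔPIP = R × ΔV̇ = 12.0 × (0.55 − 1.05) = 12.0 × -0.5 = -6.0 cmH2O.

-6.0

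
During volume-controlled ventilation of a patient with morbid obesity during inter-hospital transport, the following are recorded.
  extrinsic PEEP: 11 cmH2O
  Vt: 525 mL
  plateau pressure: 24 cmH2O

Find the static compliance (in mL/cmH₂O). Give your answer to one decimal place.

Cstat = Vt / (Pplat − PEEP) = 525 / (24 − 11) = 525 / 13.0 = 40.385 mL/cmH2O.

40.4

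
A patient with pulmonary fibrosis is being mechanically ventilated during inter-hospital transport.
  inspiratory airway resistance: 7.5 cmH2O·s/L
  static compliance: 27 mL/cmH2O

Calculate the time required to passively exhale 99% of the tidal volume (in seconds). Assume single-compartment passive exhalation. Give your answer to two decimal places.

0.93

τ = R × C = 7.5 × 27 mL/cmH2O = 7.5 × 0.027 L/cmH2O = 0.2025 s.
Exhaled fraction f = 1 − e^(−t/τ) → t = −τ·ln(1 − f) = −0.2025·ln(0.01) = 0.9325 s.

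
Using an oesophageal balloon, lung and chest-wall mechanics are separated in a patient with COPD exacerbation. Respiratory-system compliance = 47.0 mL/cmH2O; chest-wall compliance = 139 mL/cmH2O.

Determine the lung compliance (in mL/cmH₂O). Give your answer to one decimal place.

71.0

1/CL = 1/Crs − 1/Ccw.
1/CL = 1/47.0 − 1/139 = 0.01408.
CL = 71.023 mL/cmH2O.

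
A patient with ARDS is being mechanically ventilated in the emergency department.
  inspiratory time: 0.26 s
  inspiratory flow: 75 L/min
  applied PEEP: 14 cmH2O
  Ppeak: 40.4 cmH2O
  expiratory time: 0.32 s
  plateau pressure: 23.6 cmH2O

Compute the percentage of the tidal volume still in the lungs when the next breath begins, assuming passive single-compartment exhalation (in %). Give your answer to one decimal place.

49.5

Flow: 75 L/min ÷ 60 = 1.25 L/s.
Vt = flow × Ti = 1.25 L/s × 0.26 s × 1000 mL/L = 325.0 mL.
R = (PIP − Pplat)/V̇ = (40.4 − 23.6) / 1.25 = 16.8/1.25 = 13.44 cmH2O·s/L.
C = Vt/(Pplat − PEEP) = 325.0 / (23.6 − 14) = 325.0/9.6 = 33.854 mL/cmH2O.
τ = R × C = 13.44 × 0.03385 L/cmH2O = 0.4549 s.
Fraction remaining at end-expiration = e^(−Te/τ) = e^(−0.32/0.4549) = 0.4949 → 49.49%.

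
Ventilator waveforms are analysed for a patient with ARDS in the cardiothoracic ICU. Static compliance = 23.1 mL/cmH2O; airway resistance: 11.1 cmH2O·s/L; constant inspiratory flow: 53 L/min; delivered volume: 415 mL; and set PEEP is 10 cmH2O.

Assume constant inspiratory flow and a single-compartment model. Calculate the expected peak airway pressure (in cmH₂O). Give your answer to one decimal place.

37.8

Flow: 53 L/min ÷ 60 = 0.8833 L/s.
Equation of motion (constant flow): PIP = Vt/C + R·V̇ + PEEP.
PIP = 415/23.1 + 11.1×0.8833 + 10 = 17.965 + 9.805 + 10 = 37.77 cmH2O.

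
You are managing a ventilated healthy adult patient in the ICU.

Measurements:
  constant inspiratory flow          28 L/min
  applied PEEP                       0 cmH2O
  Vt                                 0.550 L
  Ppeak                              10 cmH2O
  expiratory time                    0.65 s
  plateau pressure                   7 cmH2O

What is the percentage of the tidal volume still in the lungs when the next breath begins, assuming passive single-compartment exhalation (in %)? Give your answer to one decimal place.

27.6

Flow: 28 L/min ÷ 60 = 0.4667 L/s.
R = (PIP − Pplat)/V̇ = (10 − 7) / 0.4667 = 3.0/0.4667 = 6.428 cmH2O·s/L.
C = Vt/(Pplat − PEEP) = 550.0 / (7 − 0) = 550.0/7.0 = 78.571 mL/cmH2O.
τ = R × C = 6.428 × 0.07857 L/cmH2O = 0.505 s.
Fraction remaining at end-expiration = e^(−Te/τ) = e^(−0.65/0.505) = 0.2761 → 27.61%.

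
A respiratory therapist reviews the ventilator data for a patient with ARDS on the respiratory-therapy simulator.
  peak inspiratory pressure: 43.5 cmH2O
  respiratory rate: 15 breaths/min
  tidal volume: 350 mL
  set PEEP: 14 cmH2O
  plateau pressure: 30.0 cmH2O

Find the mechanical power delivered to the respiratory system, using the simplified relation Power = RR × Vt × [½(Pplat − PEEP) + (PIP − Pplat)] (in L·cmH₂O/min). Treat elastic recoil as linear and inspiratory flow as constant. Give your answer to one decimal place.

112.9

Per-breath work = Vt × [½(Pplat−PEEP) + (PIP−Pplat)] = 0.350 × [0.5×16.0 + 13.5] = 0.350 × 21.5 = 7.525 L·cmH2O.
Power = 15 × 7.525 = 112.88 L·cmH2O/min.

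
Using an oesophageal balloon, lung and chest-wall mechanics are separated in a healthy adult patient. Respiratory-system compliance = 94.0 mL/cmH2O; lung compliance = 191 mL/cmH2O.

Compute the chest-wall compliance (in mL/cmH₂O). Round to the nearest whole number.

185

1/Ccw = 1/Crs − 1/CL.
1/Ccw = 1/94.0 − 1/191 = 0.005403.
Ccw = 185.08 mL/cmH2O.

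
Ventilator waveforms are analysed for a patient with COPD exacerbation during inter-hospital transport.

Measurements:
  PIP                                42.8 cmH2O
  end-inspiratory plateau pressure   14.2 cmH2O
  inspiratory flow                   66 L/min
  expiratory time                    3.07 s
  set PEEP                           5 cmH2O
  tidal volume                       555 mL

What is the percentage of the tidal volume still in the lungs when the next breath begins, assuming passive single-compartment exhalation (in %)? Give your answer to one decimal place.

14.1

Flow: 66 L/min ÷ 60 = 1.1 L/s.
R = (PIP − Pplat)/V̇ = (42.8 − 14.2) / 1.1 = 28.6/1.1 = 26.0 cmH2O·s/L.
C = Vt/(Pplat − PEEP) = 555.0 / (14.2 − 5) = 555.0/9.2 = 60.326 mL/cmH2O.
τ = R × C = 26.0 × 0.06033 L/cmH2O = 1.569 s.
Fraction remaining at end-expiration = e^(−Te/τ) = e^(−3.07/1.569) = 0.1413 → 14.13%.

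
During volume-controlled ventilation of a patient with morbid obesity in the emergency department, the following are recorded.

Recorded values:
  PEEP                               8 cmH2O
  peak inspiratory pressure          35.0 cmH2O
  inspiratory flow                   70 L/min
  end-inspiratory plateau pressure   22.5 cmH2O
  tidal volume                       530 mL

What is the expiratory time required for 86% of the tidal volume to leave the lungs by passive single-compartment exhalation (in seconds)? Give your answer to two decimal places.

0.77

Flow: 70 L/min ÷ 60 = 1.1667 L/s.
R = (PIP − Pplat)/V̇ = (35.0 − 22.5) / 1.1667 = 12.5/1.1667 = 10.714 cmH2O·s/L.
C = Vt/(Pplat − PEEP) = 530.0 / (22.5 − 8) = 530.0/14.5 = 36.552 mL/cmH2O.
τ = R × C = 10.714 × 0.03655 L/cmH2O = 0.3916 s.
t = −τ·ln(1 − 0.86) = −0.3916·ln(0.14) = 0.7699 s.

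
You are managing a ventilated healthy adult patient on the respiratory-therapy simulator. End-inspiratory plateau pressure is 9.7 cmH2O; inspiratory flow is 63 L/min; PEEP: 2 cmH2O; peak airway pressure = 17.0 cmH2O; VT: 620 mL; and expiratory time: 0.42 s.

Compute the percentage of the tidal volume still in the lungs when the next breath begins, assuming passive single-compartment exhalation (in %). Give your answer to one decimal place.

47.2

Flow: 63 L/min ÷ 60 = 1.05 L/s.
R = (PIP − Pplat)/V̇ = (17.0 − 9.7) / 1.05 = 7.3/1.05 = 6.952 cmH2O·s/L.
C = Vt/(Pplat − PEEP) = 620.0 / (9.7 − 2) = 620.0/7.7 = 80.519 mL/cmH2O.
τ = R × C = 6.952 × 0.08052 L/cmH2O = 0.5598 s.
Fraction remaining at end-expiration = e^(−Te/τ) = e^(−0.42/0.5598) = 0.4722 → 47.22%.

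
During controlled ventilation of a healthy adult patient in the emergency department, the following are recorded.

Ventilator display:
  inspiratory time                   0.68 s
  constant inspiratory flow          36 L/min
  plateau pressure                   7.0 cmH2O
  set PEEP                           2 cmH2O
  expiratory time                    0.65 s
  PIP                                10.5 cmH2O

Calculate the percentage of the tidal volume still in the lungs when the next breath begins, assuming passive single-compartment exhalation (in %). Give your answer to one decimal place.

Flow: 36 L/min ÷ 60 = 0.6 L/s.
Vt = flow × Ti = 0.6 L/s × 0.68 s × 1000 mL/L = 408.0 mL.
R = (PIP − Pplat)/V̇ = (10.5 − 7.0) / 0.6 = 3.5/0.6 = 5.833 cmH2O·s/L.
C = Vt/(Pplat − PEEP) = 408.0 / (7.0 − 2) = 408.0/5.0 = 81.6 mL/cmH2O.
τ = R × C = 5.833 × 0.0816 L/cmH2O = 0.476 s.
Fraction remaining at end-expiration = e^(−Te/τ) = e^(−0.65/0.476) = 0.2552 → 25.52%.

25.5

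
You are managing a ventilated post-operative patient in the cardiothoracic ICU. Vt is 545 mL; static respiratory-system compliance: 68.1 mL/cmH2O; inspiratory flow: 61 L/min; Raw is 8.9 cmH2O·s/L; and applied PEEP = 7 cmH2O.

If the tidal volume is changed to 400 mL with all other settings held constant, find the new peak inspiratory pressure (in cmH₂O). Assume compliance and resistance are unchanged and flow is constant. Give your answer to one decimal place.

21.9

Flow: 61 L/min ÷ 60 = 1.0167 L/s.
PIP = Vt/C + R·V̇ + PEEP (constant-flow equation of motion).
Only the elastic term changes: ΔPIP = ΔVt / C = (400 − 545) / 68.1 = -2.129 cmH2O.
Original PIP = 545/68.1 + 8.9×1.0167 + 7 = 24.052 cmH2O; new PIP = 24.052 + (-2.129) = 21.923 cmH2O.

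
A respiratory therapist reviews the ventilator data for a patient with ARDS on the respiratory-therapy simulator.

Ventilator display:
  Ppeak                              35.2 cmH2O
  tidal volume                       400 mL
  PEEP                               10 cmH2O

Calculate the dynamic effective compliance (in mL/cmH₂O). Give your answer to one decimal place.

15.9

Dynamic compliance = Vt / (PIP − PEEP) = 400 / (35.2 − 10) = 400 / 25.2 = 15.873 mL/cmH2O.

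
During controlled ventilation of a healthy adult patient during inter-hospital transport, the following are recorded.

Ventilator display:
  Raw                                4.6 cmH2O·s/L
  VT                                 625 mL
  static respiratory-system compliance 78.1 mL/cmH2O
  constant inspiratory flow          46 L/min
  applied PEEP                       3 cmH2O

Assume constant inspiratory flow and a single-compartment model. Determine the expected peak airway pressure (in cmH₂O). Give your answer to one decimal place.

Flow: 46 L/min ÷ 60 = 0.7667 L/s.
Equation of motion (constant flow): PIP = Vt/C + R·V̇ + PEEP.
PIP = 625/78.1 + 4.6×0.7667 + 3 = 8.003 + 3.527 + 3 = 14.53 cmH2O.

14.5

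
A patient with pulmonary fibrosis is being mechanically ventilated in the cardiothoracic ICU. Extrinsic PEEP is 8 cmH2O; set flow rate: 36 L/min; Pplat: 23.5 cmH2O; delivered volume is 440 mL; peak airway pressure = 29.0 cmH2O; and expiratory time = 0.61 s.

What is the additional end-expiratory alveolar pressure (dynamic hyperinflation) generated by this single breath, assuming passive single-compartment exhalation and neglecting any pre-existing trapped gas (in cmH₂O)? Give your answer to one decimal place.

1.5

Flow: 36 L/min ÷ 60 = 0.6 L/s.
R = (PIP − Pplat)/V̇ = (29.0 − 23.5) / 0.6 = 5.5/0.6 = 9.167 cmH2O·s/L.
C = Vt/(Pplat − PEEP) = 440.0 / (23.5 − 8) = 440.0/15.5 = 28.387 mL/cmH2O.
τ = R × C = 9.167 × 0.02839 L/cmH2O = 0.2603 s.
Fraction remaining = e^(−Te/τ) = e^(−0.61/0.2603) = 0.096; trapped volume = 440.0 × 0.096 = 42.24 mL.
Additional alveolar pressure from trapping ≈ V_trapped / C = 42.24 / 28.387 = 1.488 cmH2O.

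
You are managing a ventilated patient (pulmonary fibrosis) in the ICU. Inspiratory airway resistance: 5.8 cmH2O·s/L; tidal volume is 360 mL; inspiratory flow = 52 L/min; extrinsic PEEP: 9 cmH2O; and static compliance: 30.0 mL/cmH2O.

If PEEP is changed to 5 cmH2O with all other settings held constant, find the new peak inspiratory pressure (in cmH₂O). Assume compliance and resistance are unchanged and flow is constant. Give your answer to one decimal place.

Flow: 52 L/min ÷ 60 = 0.8667 L/s.
PIP = Vt/C + R·V̇ + PEEP (constant-flow equation of motion).
Only the baseline term changes: ΔPIP = ΔPEEP = 5 − 9 = -4.0 cmH2O.
Original PIP = 360/30.0 + 5.8×0.8667 + 9 = 26.027 cmH2O; new PIP = 26.027 + (-4.0) = 22.027 cmH2O.

22.0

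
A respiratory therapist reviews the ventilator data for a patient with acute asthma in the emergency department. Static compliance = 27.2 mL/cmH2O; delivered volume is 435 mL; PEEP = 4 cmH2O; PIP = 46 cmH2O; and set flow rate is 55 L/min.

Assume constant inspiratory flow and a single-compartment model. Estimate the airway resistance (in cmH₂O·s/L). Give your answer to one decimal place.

Flow: 55 L/min ÷ 60 = 0.9167 L/s.
Equation of motion (constant flow): PIP = Vt/C + R·V̇ + PEEP.
R·V̇ = PIP − Vt/C − PEEP = 46 − 435/27.2 − 4 = 46 − 15.993 − 4 = 26.007 cmH2O.
R = 26.007 / 0.9167 = 28.37 cmH2O·s/L.

28.4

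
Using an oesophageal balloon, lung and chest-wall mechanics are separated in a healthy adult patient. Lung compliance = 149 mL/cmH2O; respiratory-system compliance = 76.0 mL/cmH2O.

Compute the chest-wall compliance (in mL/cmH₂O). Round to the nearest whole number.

1/Ccw = 1/Crs − 1/CL.
1/Ccw = 1/76.0 − 1/149 = 0.006446.
Ccw = 155.13 mL/cmH2O.

155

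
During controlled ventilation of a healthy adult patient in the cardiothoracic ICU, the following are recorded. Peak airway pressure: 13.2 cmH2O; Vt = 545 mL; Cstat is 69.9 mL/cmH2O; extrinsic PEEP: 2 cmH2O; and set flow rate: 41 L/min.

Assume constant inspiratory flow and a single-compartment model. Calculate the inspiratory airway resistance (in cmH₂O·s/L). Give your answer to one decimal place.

Flow: 41 L/min ÷ 60 = 0.6833 L/s.
Equation of motion (constant flow): PIP = Vt/C + R·V̇ + PEEP.
R·V̇ = PIP − Vt/C − PEEP = 13.2 − 545/69.9 − 2 = 13.2 − 7.797 − 2 = 3.403 cmH2O.
R = 3.403 / 0.6833 = 4.98 cmH2O·s/L.

5.0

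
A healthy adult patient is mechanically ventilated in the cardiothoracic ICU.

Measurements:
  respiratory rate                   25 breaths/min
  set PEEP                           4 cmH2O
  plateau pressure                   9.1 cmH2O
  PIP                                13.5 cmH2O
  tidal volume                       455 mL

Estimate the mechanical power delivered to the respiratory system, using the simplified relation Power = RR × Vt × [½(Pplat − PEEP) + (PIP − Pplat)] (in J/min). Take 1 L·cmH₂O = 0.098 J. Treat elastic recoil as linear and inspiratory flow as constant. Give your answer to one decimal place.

Per-breath work = Vt × [½(Pplat−PEEP) + (PIP−Pplat)] = 0.455 × [0.5×5.1 + 4.4] = 0.455 × 6.95 = 3.162 L·cmH2O.
Power = 25 × 3.162 = 79.05 L·cmH2O/min.
× 0.098 J/(L·cmH2O) → 7.747 J/min.

7.7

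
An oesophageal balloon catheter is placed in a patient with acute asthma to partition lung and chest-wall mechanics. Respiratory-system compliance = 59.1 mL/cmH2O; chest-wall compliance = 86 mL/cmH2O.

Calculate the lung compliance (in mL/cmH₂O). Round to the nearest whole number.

1/CL = 1/Crs − 1/Ccw.
1/CL = 1/59.1 − 1/86 = 0.005293.
CL = 188.93 mL/cmH2O.

189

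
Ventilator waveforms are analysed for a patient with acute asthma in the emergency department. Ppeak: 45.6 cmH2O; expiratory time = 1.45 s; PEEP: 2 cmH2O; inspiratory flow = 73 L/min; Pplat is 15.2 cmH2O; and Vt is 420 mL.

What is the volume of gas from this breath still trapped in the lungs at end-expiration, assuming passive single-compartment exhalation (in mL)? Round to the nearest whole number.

68

Flow: 73 L/min ÷ 60 = 1.2167 L/s.
R = (PIP − Pplat)/V̇ = (45.6 − 15.2) / 1.2167 = 30.4/1.2167 = 24.986 cmH2O·s/L.
C = Vt/(Pplat − PEEP) = 420.0 / (15.2 − 2) = 420.0/13.2 = 31.818 mL/cmH2O.
τ = R × C = 24.986 × 0.03182 L/cmH2O = 0.7951 s.
Fraction remaining = e^(−Te/τ) = e^(−1.45/0.7951) = 0.1614.
Trapped volume = 420.0 × 0.1614 = 67.788 mL.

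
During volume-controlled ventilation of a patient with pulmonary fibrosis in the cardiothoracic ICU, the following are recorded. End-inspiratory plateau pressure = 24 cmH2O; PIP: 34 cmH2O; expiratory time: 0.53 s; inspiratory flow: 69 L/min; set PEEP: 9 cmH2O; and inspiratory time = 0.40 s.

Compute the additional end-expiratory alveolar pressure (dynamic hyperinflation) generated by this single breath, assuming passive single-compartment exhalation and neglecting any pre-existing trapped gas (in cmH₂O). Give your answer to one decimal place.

Flow: 69 L/min ÷ 60 = 1.15 L/s.
Vt = flow × Ti = 1.15 L/s × 0.40 s × 1000 mL/L = 460.0 mL.
R = (PIP − Pplat)/V̇ = (34 − 24) / 1.15 = 10.0/1.15 = 8.696 cmH2O·s/L.
C = Vt/(Pplat − PEEP) = 460.0 / (24 − 9) = 460.0/15.0 = 30.667 mL/cmH2O.
τ = R × C = 8.696 × 0.03067 L/cmH2O = 0.2667 s.
Fraction remaining = e^(−Te/τ) = e^(−0.53/0.2667) = 0.1371; trapped volume = 460.0 × 0.1371 = 63.066 mL.
Additional alveolar pressure from trapping ≈ V_trapped / C = 63.066 / 30.667 = 2.056 cmH2O.

2.1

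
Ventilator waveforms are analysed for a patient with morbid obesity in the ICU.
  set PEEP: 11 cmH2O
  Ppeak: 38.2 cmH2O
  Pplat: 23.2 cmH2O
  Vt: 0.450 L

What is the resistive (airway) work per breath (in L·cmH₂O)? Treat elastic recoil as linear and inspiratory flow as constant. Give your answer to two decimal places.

6.75

With constant inspiratory flow the resistive pressure is constant at PIP − Pplat = 38.2 − 23.2 = 15.0 cmH2O, so resistive work = 15.0 × 0.450 = 6.75 L·cmH2O.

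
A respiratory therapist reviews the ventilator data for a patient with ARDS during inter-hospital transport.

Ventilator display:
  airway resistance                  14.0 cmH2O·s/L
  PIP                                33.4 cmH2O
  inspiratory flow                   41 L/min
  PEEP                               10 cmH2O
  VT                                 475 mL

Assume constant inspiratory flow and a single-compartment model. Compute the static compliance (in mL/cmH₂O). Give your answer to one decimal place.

34.3

Flow: 41 L/min ÷ 60 = 0.6833 L/s.
Equation of motion (constant flow): PIP = Vt/C + R·V̇ + PEEP.
Vt/C = PIP − R·V̇ − PEEP = 33.4 − 14.0×0.6833 − 10 = 33.4 − 9.566 − 10 = 13.834 cmH2O.
C = Vt / 13.834 = 475 / 13.834 = 34.336 mL/cmH2O.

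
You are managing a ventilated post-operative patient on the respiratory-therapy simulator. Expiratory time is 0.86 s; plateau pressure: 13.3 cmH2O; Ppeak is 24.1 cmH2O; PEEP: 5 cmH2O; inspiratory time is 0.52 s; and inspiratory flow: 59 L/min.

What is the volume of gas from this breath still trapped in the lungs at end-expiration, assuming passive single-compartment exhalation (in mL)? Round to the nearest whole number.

143

Flow: 59 L/min ÷ 60 = 0.9833 L/s.
Vt = flow × Ti = 0.9833 L/s × 0.52 s × 1000 mL/L = 511.32 mL.
R = (PIP − Pplat)/V̇ = (24.1 − 13.3) / 0.9833 = 10.8/0.9833 = 10.983 cmH2O·s/L.
C = Vt/(Pplat − PEEP) = 511.32 / (13.3 − 5) = 511.32/8.3 = 61.605 mL/cmH2O.
τ = R × C = 10.983 × 0.06161 L/cmH2O = 0.6767 s.
Fraction remaining = e^(−Te/τ) = e^(−0.86/0.6767) = 0.2806.
Trapped volume = 511.32 × 0.2806 = 143.48 mL.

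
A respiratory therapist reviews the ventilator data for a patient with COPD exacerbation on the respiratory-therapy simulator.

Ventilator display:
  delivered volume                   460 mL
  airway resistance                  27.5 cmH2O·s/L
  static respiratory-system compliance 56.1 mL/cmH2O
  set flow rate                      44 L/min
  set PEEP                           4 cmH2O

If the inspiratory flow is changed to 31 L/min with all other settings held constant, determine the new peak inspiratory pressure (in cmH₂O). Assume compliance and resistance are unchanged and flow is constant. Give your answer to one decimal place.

26.4

Flow: 44 L/min ÷ 60 = 0.7333 L/s.
New flow: 31 L/min ÷ 60 = 0.5167 L/s.
PIP = Vt/C + R·V̇ + PEEP (constant-flow equation of motion).
Only the resistive term changes: ΔPIP = R × ΔV̇ = 27.5 × (0.5167 − 0.7333) = 27.5 × -0.2166 = -5.957 cmH2O.
Original PIP = 460/56.1 + 27.5×0.7333 + 4 = 32.365 cmH2O; new PIP = 32.365 + (-5.957) = 26.408 cmH2O.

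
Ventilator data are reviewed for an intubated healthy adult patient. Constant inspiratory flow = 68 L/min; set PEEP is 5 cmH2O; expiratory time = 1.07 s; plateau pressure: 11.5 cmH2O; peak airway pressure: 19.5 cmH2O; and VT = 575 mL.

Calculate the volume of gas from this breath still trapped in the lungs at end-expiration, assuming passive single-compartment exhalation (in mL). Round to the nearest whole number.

104

Flow: 68 L/min ÷ 60 = 1.1333 L/s.
R = (PIP − Pplat)/V̇ = (19.5 − 11.5) / 1.1333 = 8.0/1.1333 = 7.059 cmH2O·s/L.
C = Vt/(Pplat − PEEP) = 575.0 / (11.5 − 5) = 575.0/6.5 = 88.462 mL/cmH2O.
τ = R × C = 7.059 × 0.08846 L/cmH2O = 0.6244 s.
Fraction remaining = e^(−Te/τ) = e^(−1.07/0.6244) = 0.1802.
Trapped volume = 575.0 × 0.1802 = 103.62 mL.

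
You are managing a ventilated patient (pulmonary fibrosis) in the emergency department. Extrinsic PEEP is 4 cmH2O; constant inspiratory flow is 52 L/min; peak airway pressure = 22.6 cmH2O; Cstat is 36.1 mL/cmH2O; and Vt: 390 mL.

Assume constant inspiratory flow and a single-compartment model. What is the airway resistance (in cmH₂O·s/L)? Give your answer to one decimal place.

Flow: 52 L/min ÷ 60 = 0.8667 L/s.
Equation of motion (constant flow): PIP = Vt/C + R·V̇ + PEEP.
R·V̇ = PIP − Vt/C − PEEP = 22.6 − 390/36.1 − 4 = 22.6 − 10.803 − 4 = 7.797 cmH2O.
R = 7.797 / 0.8667 = 8.996 cmH2O·s/L.

9.0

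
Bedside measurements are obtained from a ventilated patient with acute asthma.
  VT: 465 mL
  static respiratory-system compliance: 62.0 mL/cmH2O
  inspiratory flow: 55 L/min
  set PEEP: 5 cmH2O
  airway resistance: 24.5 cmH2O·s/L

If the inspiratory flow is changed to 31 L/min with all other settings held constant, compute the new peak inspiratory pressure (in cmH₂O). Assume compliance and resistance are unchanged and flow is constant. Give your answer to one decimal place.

25.2

Flow: 55 L/min ÷ 60 = 0.9167 L/s.
New flow: 31 L/min ÷ 60 = 0.5167 L/s.
PIP = Vt/C + R·V̇ + PEEP (constant-flow equation of motion).
Only the resistive term changes: ΔPIP = R × ΔV̇ = 24.5 × (0.5167 − 0.9167) = 24.5 × -0.4 = -9.8 cmH2O.
Original PIP = 465/62.0 + 24.5×0.9167 + 5 = 34.959 cmH2O; new PIP = 34.959 + (-9.8) = 25.159 cmH2O.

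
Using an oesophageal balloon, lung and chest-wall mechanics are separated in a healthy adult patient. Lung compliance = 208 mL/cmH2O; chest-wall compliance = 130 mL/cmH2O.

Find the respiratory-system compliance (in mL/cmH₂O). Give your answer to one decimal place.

80.0

Lung and chest wall are elastances in series: 1/Crs = 1/CL + 1/Ccw.
1/Crs = 1/208 + 1/130 = 0.0125.
Crs = 80.0 mL/cmH2O.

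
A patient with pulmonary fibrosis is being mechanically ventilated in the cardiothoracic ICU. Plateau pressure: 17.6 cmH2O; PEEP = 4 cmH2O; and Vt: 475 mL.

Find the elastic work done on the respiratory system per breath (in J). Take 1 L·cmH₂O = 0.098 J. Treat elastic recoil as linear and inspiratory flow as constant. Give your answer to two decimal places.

Elastic work ≈ ½ × (Pplat − PEEP) × Vt = 0.5 × (17.6 − 4) × 0.475 L = 0.5 × 13.6 × 0.475 = 3.23 L·cmH2O.
× 0.098 J/(L·cmH2O) → 0.3165 J.

0.32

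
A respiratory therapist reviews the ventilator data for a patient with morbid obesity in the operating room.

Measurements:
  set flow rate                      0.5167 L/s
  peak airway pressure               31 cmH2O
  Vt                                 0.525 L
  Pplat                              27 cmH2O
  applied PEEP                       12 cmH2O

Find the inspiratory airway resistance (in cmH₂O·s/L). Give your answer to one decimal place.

7.7

Raw = (PIP − Pplat) / flow = (31 − 27) / 0.5167 = 4.0 / 0.5167 = 7.741 cmH2O·s/L.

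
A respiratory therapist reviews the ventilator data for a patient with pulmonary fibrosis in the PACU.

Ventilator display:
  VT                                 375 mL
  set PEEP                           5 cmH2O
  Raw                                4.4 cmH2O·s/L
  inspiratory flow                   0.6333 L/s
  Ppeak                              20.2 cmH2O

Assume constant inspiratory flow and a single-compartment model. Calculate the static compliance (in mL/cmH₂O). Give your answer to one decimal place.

30.2

Equation of motion (constant flow): PIP = Vt/C + R·V̇ + PEEP.
Vt/C = PIP − R·V̇ − PEEP = 20.2 − 4.4×0.6333 − 5 = 20.2 − 2.787 − 5 = 12.413 cmH2O.
C = Vt / 12.413 = 375 / 12.413 = 30.21 mL/cmH2O.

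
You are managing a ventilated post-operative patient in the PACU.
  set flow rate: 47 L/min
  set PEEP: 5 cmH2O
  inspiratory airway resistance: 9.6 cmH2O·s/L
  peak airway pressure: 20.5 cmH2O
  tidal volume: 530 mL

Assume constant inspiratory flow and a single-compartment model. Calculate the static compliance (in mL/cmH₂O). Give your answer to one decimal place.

66.4

Flow: 47 L/min ÷ 60 = 0.7833 L/s.
Equation of motion (constant flow): PIP = Vt/C + R·V̇ + PEEP.
Vt/C = PIP − R·V̇ − PEEP = 20.5 − 9.6×0.7833 − 5 = 20.5 − 7.52 − 5 = 7.98 cmH2O.
C = Vt / 7.98 = 530 / 7.98 = 66.416 mL/cmH2O.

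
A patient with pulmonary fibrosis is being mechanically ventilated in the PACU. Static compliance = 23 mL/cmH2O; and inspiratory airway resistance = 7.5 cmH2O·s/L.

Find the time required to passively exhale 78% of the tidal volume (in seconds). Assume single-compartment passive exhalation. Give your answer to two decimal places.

0.26

τ = R × C = 7.5 × 23 mL/cmH2O = 7.5 × 0.023 L/cmH2O = 0.1725 s.
Exhaled fraction f = 1 − e^(−t/τ) → t = −τ·ln(1 − f) = −0.1725·ln(0.22) = 0.2612 s.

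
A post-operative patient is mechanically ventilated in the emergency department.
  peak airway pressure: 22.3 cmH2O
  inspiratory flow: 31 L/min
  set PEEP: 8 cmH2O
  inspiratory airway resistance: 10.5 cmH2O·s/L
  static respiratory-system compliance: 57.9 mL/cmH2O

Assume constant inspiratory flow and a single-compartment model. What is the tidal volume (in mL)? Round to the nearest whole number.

514

Flow: 31 L/min ÷ 60 = 0.5167 L/s.
Equation of motion (constant flow): PIP = Vt/C + R·V̇ + PEEP.
Vt/C = PIP − R·V̇ − PEEP = 22.3 − 5.425 − 8 = 8.875 cmH2O.
Vt = C × 8.875 = 57.9 × 8.875 = 513.86 mL.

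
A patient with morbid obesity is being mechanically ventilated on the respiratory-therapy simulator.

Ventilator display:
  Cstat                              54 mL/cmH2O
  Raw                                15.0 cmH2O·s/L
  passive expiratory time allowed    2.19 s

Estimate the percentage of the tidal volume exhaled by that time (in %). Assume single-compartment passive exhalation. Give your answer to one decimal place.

τ = R × C = 15.0 × 54 mL/cmH2O = 15.0 × 0.054 L/cmH2O = 0.81 s.
Passive exhalation: V(t)/V₀ = e^(−t/τ) = e^(−2.19/0.81) = 0.06696.
Fraction exhaled = 1 − 0.06696 = 0.933 → 93.3%.

93.3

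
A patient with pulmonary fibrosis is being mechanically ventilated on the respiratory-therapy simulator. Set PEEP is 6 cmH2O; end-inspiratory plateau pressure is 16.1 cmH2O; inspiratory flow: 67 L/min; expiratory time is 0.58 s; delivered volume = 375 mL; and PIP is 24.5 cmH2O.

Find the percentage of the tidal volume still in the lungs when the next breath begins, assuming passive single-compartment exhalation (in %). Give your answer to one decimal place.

12.5

Flow: 67 L/min ÷ 60 = 1.1167 L/s.
R = (PIP − Pplat)/V̇ = (24.5 − 16.1) / 1.1167 = 8.4/1.1167 = 7.522 cmH2O·s/L.
C = Vt/(Pplat − PEEP) = 375.0 / (16.1 − 6) = 375.0/10.1 = 37.129 mL/cmH2O.
τ = R × C = 7.522 × 0.03713 L/cmH2O = 0.2793 s.
Fraction remaining at end-expiration = e^(−Te/τ) = e^(−0.58/0.2793) = 0.1254 → 12.54%.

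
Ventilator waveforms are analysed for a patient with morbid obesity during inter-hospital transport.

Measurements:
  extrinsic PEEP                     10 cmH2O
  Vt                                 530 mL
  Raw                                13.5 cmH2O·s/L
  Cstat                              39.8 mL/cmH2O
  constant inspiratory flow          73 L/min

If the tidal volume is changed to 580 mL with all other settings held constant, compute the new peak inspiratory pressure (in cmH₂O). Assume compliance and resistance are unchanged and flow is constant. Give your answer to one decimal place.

41.0

Flow: 73 L/min ÷ 60 = 1.2167 L/s.
PIP = Vt/C + R·V̇ + PEEP (constant-flow equation of motion).
Only the elastic term changes: ΔPIP = ΔVt / C = (580 − 530) / 39.8 = 1.256 cmH2O.
Original PIP = 530/39.8 + 13.5×1.2167 + 10 = 39.742 cmH2O; new PIP = 39.742 + (1.256) = 40.998 cmH2O.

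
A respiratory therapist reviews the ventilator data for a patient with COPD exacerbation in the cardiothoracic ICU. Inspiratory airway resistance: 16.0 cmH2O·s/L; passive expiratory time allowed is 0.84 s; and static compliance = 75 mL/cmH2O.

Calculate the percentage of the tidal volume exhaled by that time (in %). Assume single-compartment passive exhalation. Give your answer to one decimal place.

50.3

τ = R × C = 16.0 × 75 mL/cmH2O = 16.0 × 0.075 L/cmH2O = 1.2 s.
Passive exhalation: V(t)/V₀ = e^(−t/τ) = e^(−0.84/1.2) = 0.4966.
Fraction exhaled = 1 − 0.4966 = 0.5034 → 50.34%.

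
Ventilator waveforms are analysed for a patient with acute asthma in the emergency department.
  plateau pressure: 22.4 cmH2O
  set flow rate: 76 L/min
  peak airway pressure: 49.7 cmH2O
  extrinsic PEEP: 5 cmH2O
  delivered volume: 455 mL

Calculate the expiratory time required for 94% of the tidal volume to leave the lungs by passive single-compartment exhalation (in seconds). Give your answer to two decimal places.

1.59

Flow: 76 L/min ÷ 60 = 1.2667 L/s.
R = (PIP − Pplat)/V̇ = (49.7 − 22.4) / 1.2667 = 27.3/1.2667 = 21.552 cmH2O·s/L.
C = Vt/(Pplat − PEEP) = 455.0 / (22.4 − 5) = 455.0/17.4 = 26.149 mL/cmH2O.
τ = R × C = 21.552 × 0.02615 L/cmH2O = 0.5636 s.
t = −τ·ln(1 − 0.94) = −0.5636·ln(0.06) = 1.586 s.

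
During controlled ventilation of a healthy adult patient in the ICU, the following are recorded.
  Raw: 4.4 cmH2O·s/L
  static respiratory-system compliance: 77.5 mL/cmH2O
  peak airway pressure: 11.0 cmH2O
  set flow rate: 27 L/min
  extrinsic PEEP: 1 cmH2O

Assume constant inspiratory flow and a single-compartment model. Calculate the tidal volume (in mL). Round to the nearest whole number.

622

Flow: 27 L/min ÷ 60 = 0.45 L/s.
Equation of motion (constant flow): PIP = Vt/C + R·V̇ + PEEP.
Vt/C = PIP − R·V̇ − PEEP = 11.0 − 1.98 − 1 = 8.02 cmH2O.
Vt = C × 8.02 = 77.5 × 8.02 = 621.55 mL.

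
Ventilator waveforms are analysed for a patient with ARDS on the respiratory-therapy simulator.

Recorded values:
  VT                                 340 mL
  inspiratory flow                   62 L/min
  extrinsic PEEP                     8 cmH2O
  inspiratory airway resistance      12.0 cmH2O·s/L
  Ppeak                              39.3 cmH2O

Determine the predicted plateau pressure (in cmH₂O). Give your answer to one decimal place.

Flow: 62 L/min ÷ 60 = 1.0333 L/s.
Pplat = PIP − Raw × flow = 39.3 − 12.0 × 1.0333 = 39.3 − 12.4 = 26.9 cmH2O.

26.9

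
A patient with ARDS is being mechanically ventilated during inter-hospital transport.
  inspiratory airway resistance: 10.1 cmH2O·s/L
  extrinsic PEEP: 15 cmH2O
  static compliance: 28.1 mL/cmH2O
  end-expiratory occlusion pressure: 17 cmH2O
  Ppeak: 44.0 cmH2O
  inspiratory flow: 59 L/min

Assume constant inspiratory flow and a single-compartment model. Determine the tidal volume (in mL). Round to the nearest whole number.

Flow: 59 L/min ÷ 60 = 0.9833 L/s.
Total PEEP = 17 cmH2O (set 15 + intrinsic 2); this is the baseline alveolar pressure.
Equation of motion (constant flow): PIP = Vt/C + R·V̇ + PEEP.
Vt/C = PIP − R·V̇ − PEEP = 44.0 − 9.931 − 17 = 17.069 cmH2O.
Vt = C × 17.069 = 28.1 × 17.069 = 479.64 mL.

480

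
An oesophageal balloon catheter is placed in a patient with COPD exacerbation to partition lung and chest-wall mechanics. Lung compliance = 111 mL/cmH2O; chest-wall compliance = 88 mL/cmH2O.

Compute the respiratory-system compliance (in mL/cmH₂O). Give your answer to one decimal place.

Lung and chest wall are elastances in series: 1/Crs = 1/CL + 1/Ccw.
1/Crs = 1/111 + 1/88 = 0.02037.
Crs = 49.092 mL/cmH2O.

49.1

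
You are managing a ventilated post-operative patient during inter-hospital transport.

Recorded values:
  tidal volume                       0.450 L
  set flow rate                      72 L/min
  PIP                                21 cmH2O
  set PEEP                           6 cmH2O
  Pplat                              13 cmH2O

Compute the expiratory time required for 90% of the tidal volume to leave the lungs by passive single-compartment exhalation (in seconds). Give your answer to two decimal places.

Flow: 72 L/min ÷ 60 = 1.2 L/s.
R = (PIP − Pplat)/V̇ = (21 − 13) / 1.2 = 8.0/1.2 = 6.667 cmH2O·s/L.
C = Vt/(Pplat − PEEP) = 450.0 / (13 − 6) = 450.0/7.0 = 64.286 mL/cmH2O.
τ = R × C = 6.667 × 0.06429 L/cmH2O = 0.4286 s.
t = −τ·ln(1 − 0.90) = −0.4286·ln(0.1) = 0.9869 s.

0.99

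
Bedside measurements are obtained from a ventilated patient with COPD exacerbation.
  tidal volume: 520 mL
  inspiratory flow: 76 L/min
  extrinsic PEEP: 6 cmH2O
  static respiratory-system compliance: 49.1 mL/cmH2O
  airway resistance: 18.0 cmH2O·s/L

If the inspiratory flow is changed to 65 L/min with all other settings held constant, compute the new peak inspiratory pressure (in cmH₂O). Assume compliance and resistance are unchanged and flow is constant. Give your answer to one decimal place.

Flow: 76 L/min ÷ 60 = 1.2667 L/s.
New flow: 65 L/min ÷ 60 = 1.0833 L/s.
PIP = Vt/C + R·V̇ + PEEP (constant-flow equation of motion).
Only the resistive term changes: ΔPIP = R × ΔV̇ = 18.0 × (1.0833 − 1.2667) = 18.0 × -0.1834 = -3.301 cmH2O.
Original PIP = 520/49.1 + 18.0×1.2667 + 6 = 39.391 cmH2O; new PIP = 39.391 + (-3.301) = 36.09 cmH2O.

36.1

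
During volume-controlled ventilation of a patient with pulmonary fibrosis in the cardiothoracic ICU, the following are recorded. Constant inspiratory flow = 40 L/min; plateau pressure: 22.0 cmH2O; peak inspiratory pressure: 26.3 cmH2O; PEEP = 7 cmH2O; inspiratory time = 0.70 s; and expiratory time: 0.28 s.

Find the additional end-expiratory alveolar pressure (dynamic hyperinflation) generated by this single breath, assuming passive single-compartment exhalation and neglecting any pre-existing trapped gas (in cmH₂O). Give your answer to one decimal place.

3.7

Flow: 40 L/min ÷ 60 = 0.6667 L/s.
Vt = flow × Ti = 0.6667 L/s × 0.70 s × 1000 mL/L = 466.69 mL.
R = (PIP − Pplat)/V̇ = (26.3 − 22.0) / 0.6667 = 4.3/0.6667 = 6.45 cmH2O·s/L.
C = Vt/(Pplat − PEEP) = 466.69 / (22.0 − 7) = 466.69/15.0 = 31.113 mL/cmH2O.
τ = R × C = 6.45 × 0.03111 L/cmH2O = 0.2007 s.
Fraction remaining = e^(−Te/τ) = e^(−0.28/0.2007) = 0.2478; trapped volume = 466.69 × 0.2478 = 115.65 mL.
Additional alveolar pressure from trapping ≈ V_trapped / C = 115.65 / 31.113 = 3.717 cmH2O.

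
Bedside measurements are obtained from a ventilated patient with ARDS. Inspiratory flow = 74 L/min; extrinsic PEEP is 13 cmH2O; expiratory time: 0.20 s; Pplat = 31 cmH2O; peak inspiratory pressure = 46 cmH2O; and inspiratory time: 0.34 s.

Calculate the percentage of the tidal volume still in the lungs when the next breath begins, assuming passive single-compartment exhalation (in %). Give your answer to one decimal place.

49.4

Flow: 74 L/min ÷ 60 = 1.2333 L/s.
Vt = flow × Ti = 1.2333 L/s × 0.34 s × 1000 mL/L = 419.32 mL.
R = (PIP − Pplat)/V̇ = (46 − 31) / 1.2333 = 15.0/1.2333 = 12.162 cmH2O·s/L.
C = Vt/(Pplat − PEEP) = 419.32 / (31 − 13) = 419.32/18.0 = 23.296 mL/cmH2O.
τ = R × C = 12.162 × 0.0233 L/cmH2O = 0.2834 s.
Fraction remaining at end-expiration = e^(−Te/τ) = e^(−0.20/0.2834) = 0.4938 → 49.38%.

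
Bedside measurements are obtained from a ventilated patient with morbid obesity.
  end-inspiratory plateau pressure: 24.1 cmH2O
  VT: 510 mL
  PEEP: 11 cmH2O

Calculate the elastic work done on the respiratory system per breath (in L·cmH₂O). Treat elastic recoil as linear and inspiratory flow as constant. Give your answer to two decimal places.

Elastic work ≈ ½ × (Pplat − PEEP) × Vt = 0.5 × (24.1 − 11) × 0.510 L = 0.5 × 13.1 × 0.510 = 3.341 L·cmH2O.

3.34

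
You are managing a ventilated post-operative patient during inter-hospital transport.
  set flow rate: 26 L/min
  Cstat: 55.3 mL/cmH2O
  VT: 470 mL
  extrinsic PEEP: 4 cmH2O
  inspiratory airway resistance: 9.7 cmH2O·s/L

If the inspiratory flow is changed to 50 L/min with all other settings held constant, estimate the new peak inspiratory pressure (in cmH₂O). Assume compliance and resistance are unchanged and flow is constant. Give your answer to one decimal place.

20.6

Flow: 26 L/min ÷ 60 = 0.4333 L/s.
New flow: 50 L/min ÷ 60 = 0.8333 L/s.
PIP = Vt/C + R·V̇ + PEEP (constant-flow equation of motion).
Only the resistive term changes: ΔPIP = R × ΔV̇ = 9.7 × (0.8333 − 0.4333) = 9.7 × 0.4 = 3.88 cmH2O.
Original PIP = 470/55.3 + 9.7×0.4333 + 4 = 16.702 cmH2O; new PIP = 16.702 + (3.88) = 20.582 cmH2O.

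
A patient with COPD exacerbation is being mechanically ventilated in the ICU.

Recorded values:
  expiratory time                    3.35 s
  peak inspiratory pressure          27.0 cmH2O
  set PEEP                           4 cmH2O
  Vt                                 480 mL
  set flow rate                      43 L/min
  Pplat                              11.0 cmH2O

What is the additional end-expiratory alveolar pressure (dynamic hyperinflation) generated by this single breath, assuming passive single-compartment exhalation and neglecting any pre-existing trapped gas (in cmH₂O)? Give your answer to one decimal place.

Flow: 43 L/min ÷ 60 = 0.7167 L/s.
R = (PIP − Pplat)/V̇ = (27.0 − 11.0) / 0.7167 = 16.0/0.7167 = 22.325 cmH2O·s/L.
C = Vt/(Pplat − PEEP) = 480.0 / (11.0 − 4) = 480.0/7.0 = 68.571 mL/cmH2O.
τ = R × C = 22.325 × 0.06857 L/cmH2O = 1.531 s.
Fraction remaining = e^(−Te/τ) = e^(−3.35/1.531) = 0.1121; trapped volume = 480.0 × 0.1121 = 53.808 mL.
Additional alveolar pressure from trapping ≈ V_trapped / C = 53.808 / 68.571 = 0.7847 cmH2O.

0.8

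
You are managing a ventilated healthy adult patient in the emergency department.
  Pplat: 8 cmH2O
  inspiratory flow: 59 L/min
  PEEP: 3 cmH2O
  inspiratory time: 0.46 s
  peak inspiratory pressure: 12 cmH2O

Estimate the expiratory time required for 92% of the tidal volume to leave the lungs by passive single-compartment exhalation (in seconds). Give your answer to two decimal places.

Flow: 59 L/min ÷ 60 = 0.9833 L/s.
Vt = flow × Ti = 0.9833 L/s × 0.46 s × 1000 mL/L = 452.32 mL.
R = (PIP − Pplat)/V̇ = (12 − 8) / 0.9833 = 4.0/0.9833 = 4.068 cmH2O·s/L.
C = Vt/(Pplat − PEEP) = 452.32 / (8 − 3) = 452.32/5.0 = 90.464 mL/cmH2O.
τ = R × C = 4.068 × 0.09046 L/cmH2O = 0.368 s.
t = −τ·ln(1 − 0.92) = −0.368·ln(0.08) = 0.9295 s.

0.93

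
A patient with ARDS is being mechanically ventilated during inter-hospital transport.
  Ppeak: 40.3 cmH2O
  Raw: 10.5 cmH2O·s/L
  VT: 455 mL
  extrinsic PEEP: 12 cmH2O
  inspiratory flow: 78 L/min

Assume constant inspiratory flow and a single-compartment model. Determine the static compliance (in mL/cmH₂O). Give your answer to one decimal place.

Flow: 78 L/min ÷ 60 = 1.3 L/s.
Equation of motion (constant flow): PIP = Vt/C + R·V̇ + PEEP.
Vt/C = PIP − R·V̇ − PEEP = 40.3 − 10.5×1.3 − 12 = 40.3 − 13.65 − 12 = 14.65 cmH2O.
C = Vt / 14.65 = 455 / 14.65 = 31.058 mL/cmH2O.

31.1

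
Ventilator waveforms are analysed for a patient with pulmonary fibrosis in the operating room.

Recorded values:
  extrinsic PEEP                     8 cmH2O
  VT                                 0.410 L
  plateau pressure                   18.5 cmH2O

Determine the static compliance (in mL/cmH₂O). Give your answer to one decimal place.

39.0

Cstat = Vt / (Pplat − PEEP) = 410 / (18.5 − 8) = 410 / 10.5 = 39.048 mL/cmH2O.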